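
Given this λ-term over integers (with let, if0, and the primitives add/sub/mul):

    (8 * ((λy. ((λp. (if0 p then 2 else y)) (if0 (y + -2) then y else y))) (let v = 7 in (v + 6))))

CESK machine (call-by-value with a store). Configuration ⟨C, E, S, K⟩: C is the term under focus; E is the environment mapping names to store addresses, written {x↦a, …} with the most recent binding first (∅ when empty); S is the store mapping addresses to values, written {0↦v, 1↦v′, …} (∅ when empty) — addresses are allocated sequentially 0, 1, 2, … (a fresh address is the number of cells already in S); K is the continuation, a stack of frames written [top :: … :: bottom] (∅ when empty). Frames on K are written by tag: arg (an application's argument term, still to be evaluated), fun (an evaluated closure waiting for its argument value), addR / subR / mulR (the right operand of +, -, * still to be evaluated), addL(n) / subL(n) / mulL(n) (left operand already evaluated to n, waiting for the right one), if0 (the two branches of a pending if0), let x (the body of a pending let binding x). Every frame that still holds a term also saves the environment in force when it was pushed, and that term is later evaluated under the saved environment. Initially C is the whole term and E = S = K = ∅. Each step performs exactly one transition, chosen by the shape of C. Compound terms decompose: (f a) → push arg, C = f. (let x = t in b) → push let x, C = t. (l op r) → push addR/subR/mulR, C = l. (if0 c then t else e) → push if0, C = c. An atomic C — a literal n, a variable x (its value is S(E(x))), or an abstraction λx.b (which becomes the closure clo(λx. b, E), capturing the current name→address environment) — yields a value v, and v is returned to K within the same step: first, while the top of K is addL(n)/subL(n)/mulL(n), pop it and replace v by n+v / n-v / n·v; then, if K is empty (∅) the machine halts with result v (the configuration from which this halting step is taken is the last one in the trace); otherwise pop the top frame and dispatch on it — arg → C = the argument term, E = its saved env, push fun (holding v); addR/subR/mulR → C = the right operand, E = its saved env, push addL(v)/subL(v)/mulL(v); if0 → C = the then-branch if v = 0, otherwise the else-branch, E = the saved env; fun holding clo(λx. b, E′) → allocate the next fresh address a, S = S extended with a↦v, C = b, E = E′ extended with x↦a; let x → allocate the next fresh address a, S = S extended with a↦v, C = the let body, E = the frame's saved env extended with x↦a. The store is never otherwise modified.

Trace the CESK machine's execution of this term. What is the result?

Answer: 104

Derivation:
step 0: [C=(8 * ((λy. ((λp. (if0 p then 2 else y)) (if0 (y + -2) then y else y))) (let v = 7 in (v + 6)))) | E=∅ | S=∅ | K=∅]
step 1: [C=8 | E=∅ | S=∅ | K=[mulR]]
step 2: [C=((λy. ((λp. (if0 p then 2 else y)) (if0 (y + -2) then y else y))) (let v = 7 in (v + 6))) | E=∅ | S=∅ | K=[mulL(8)]]
step 3: [C=(λy. ((λp. (if0 p then 2 else y)) (if0 (y + -2) then y else y))) | E=∅ | S=∅ | K=[arg :: mulL(8)]]
step 4: [C=(let v = 7 in (v + 6)) | E=∅ | S=∅ | K=[fun :: mulL(8)]]
step 5: [C=7 | E=∅ | S=∅ | K=[let v :: fun :: mulL(8)]]
step 6: [C=(v + 6) | E={v↦0} | S={0↦7} | K=[fun :: mulL(8)]]
step 7: [C=v | E={v↦0} | S={0↦7} | K=[addR :: fun :: mulL(8)]]
step 8: [C=6 | E={v↦0} | S={0↦7} | K=[addL(7) :: fun :: mulL(8)]]
step 9: [C=((λp. (if0 p then 2 else y)) (if0 (y + -2) then y else y)) | E={y↦1} | S={0↦7, 1↦13} | K=[mulL(8)]]
step 10: [C=(λp. (if0 p then 2 else y)) | E={y↦1} | S={0↦7, 1↦13} | K=[arg :: mulL(8)]]
step 11: [C=(if0 (y + -2) then y else y) | E={y↦1} | S={0↦7, 1↦13} | K=[fun :: mulL(8)]]
step 12: [C=(y + -2) | E={y↦1} | S={0↦7, 1↦13} | K=[if0 :: fun :: mulL(8)]]
step 13: [C=y | E={y↦1} | S={0↦7, 1↦13} | K=[addR :: if0 :: fun :: mulL(8)]]
step 14: [C=-2 | E={y↦1} | S={0↦7, 1↦13} | K=[addL(13) :: if0 :: fun :: mulL(8)]]
step 15: [C=y | E={y↦1} | S={0↦7, 1↦13} | K=[fun :: mulL(8)]]
step 16: [C=(if0 p then 2 else y) | E={p↦2, y↦1} | S={0↦7, 1↦13, 2↦13} | K=[mulL(8)]]
step 17: [C=p | E={p↦2, y↦1} | S={0↦7, 1↦13, 2↦13} | K=[if0 :: mulL(8)]]
step 18: [C=y | E={p↦2, y↦1} | S={0↦7, 1↦13, 2↦13} | K=[mulL(8)]]
→ final value 104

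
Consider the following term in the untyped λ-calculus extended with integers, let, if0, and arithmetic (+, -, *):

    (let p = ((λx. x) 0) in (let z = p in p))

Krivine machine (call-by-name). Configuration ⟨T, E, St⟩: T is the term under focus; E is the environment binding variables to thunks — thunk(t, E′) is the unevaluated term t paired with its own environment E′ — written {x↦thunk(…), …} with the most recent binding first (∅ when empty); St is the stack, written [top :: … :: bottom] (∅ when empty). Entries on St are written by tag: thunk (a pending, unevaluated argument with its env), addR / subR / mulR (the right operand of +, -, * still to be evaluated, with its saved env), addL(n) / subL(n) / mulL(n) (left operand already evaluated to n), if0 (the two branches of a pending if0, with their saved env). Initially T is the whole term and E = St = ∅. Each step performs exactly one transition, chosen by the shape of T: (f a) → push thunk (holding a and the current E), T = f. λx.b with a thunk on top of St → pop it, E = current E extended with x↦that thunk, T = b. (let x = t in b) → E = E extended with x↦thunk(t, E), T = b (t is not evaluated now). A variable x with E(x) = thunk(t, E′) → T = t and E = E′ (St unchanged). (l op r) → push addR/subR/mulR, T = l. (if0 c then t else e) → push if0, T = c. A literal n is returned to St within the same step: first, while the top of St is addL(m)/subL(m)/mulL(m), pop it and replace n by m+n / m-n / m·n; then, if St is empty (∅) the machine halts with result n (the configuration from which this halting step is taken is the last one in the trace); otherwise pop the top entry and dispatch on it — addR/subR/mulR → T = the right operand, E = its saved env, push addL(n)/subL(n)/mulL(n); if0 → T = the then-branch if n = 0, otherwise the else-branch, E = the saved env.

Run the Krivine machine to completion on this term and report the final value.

Answer: 0

Machine steps:
step 0: [T=(let p = ((λx. x) 0) in (let z = p in p)) | E=∅ | St=∅]
step 1: [T=(let z = p in p) | E={p↦thunk(((λx. x) 0), ∅)} | St=∅]
step 2: [T=p | E={z↦thunk(p, {p↦thunk(((λx. x) 0), ∅)}), p↦thunk(((λx. x) 0), ∅)} | St=∅]
step 3: [T=((λx. x) 0) | E=∅ | St=∅]
step 4: [T=(λx. x) | E=∅ | St=[thunk]]
step 5: [T=x | E={x↦thunk(0, ∅)} | St=∅]
step 6: [T=0 | E=∅ | St=∅]
→ final value 0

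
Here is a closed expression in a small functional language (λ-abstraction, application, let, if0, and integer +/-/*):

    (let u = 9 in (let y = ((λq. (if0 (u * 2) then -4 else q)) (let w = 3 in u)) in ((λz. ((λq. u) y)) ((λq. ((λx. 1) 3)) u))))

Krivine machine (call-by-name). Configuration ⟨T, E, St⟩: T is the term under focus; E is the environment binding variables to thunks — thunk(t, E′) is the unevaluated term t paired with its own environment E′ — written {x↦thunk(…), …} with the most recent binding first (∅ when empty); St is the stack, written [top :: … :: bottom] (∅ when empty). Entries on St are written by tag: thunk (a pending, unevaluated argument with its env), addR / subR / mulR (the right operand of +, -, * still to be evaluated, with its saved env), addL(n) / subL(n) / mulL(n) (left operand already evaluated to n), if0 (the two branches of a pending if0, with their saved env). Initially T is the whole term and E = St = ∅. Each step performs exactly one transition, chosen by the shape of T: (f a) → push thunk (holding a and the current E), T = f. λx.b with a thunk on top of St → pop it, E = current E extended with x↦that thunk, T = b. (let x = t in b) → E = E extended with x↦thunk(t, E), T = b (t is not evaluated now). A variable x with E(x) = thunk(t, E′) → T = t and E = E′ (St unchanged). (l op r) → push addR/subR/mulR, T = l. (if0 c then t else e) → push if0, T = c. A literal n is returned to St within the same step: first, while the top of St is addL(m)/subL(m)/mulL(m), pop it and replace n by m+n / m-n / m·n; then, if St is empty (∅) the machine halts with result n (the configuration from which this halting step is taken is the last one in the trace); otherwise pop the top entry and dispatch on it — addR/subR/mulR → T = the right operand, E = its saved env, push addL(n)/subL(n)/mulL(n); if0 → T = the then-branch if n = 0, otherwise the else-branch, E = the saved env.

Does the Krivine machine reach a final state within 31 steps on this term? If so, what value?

Answer: 9

Execution trace:
0. <T=(let u = 9 in (let y = ((λq. (if0 (u * 2) then -4 else q)) (let w = 3 in u)) in ((λz. ((λq. u) y)) ((λq. ((λx. 1) 3)) u)))), E=∅, St=∅>
1. <T=(let y = ((λq. (if0 (u * 2) then -4 else q)) (let w = 3 in u)) in ((λz. ((λq. u) y)) ((λq. ((λx. 1) 3)) u))), E={u↦thunk(9, ∅)}, St=∅>
2. <T=((λz. ((λq. u) y)) ((λq. ((λx. 1) 3)) u)), E={y↦thunk(((λq. (if0 (u * 2) then -4 else q)) (let w = 3 in u)), {u↦thunk(9, ∅)}), u↦thunk(9, ∅)}, St=∅>
3. <T=(λz. ((λq. u) y)), E={y↦thunk(((λq. (if0 (u * 2) then -4 else q)) (let w = 3 in u)), {u↦thunk(9, ∅)}), u↦thunk(9, ∅)}, St=[thunk]>
4. <T=((λq. u) y), E={z↦thunk(((λq. ((λx. 1) 3)) u), {y↦thunk(((λq. (if0 (u * 2) then -4 else q)) (let w = 3 in u)), {u↦thunk(9, ∅)}), u↦thunk(9, ∅)}), y↦thunk(((λq. (if0 (u * 2) then -4 else q)) (let w = 3 in u)), {u↦thunk(9, ∅)}), u↦thunk(9, ∅)}, St=∅>
5. <T=(λq. u), E={z↦thunk(((λq. ((λx. 1) 3)) u), {y↦thunk(((λq. (if0 (u * 2) then -4 else q)) (let w = 3 in u)), {u↦thunk(9, ∅)}), u↦thunk(9, ∅)}), y↦thunk(((λq. (if0 (u * 2) then -4 else q)) (let w = 3 in u)), {u↦thunk(9, ∅)}), u↦thunk(9, ∅)}, St=[thunk]>
6. <T=u, E={q↦thunk(y, {z↦thunk(((λq. ((λx. 1) 3)) u), {y↦thunk(((λq. (if0 (u * 2) then -4 else q)) (let w = 3 in u)), {u↦thunk(9, ∅)}), u↦thunk(9, ∅)}), y↦thunk(((λq. (if0 (u * 2) then -4 else q)) (let w = 3 in u)), {u↦thunk(9, ∅)}), u↦thunk(9, ∅)}), z↦thunk(((λq. ((λx. 1) 3)) u), {y↦thunk(((λq. (if0 (u * 2) then -4 else q)) (let w = 3 in u)), {u↦thunk(9, ∅)}), u↦thunk(9, ∅)}), y↦thunk(((λq. (if0 (u * 2) then -4 else q)) (let w = 3 in u)), {u↦thunk(9, ∅)}), u↦thunk(9, ∅)}, St=∅>
7. <T=9, E=∅, St=∅>
→ final value 9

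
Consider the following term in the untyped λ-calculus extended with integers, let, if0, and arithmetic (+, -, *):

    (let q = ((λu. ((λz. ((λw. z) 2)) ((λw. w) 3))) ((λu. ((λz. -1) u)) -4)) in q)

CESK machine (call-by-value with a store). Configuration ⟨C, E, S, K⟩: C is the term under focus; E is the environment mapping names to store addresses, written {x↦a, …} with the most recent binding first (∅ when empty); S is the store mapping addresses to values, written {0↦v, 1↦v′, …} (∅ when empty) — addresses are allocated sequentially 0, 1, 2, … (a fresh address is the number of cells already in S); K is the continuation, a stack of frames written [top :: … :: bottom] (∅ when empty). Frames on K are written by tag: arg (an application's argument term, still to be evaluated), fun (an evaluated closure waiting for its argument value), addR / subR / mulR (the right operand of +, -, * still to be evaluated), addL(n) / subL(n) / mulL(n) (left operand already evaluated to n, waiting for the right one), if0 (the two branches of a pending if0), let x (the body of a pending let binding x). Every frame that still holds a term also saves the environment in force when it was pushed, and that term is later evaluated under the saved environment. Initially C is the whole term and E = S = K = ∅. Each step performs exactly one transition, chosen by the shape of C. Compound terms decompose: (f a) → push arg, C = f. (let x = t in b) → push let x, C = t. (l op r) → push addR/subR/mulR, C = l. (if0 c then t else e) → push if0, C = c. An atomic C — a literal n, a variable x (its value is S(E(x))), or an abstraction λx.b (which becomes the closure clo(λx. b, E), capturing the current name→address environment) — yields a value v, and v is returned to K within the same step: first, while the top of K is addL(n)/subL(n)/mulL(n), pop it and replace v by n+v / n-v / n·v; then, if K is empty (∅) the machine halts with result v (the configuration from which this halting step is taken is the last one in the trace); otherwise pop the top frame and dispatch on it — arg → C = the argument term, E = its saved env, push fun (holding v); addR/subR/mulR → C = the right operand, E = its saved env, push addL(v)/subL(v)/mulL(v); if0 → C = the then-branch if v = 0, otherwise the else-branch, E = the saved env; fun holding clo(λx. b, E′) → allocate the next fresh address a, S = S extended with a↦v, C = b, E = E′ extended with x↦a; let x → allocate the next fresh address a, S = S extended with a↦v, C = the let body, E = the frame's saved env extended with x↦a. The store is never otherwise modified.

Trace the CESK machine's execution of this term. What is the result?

0. [C=(let q = ((λu. ((λz. ((λw. z) 2)) ((λw. w) 3))) ((λu. ((λz. -1) u)) -4)) in q) | E=∅ | S=∅ | K=∅]
1. [C=((λu. ((λz. ((λw. z) 2)) ((λw. w) 3))) ((λu. ((λz. -1) u)) -4)) | E=∅ | S=∅ | K=[let q]]
2. [C=(λu. ((λz. ((λw. z) 2)) ((λw. w) 3))) | E=∅ | S=∅ | K=[arg :: let q]]
3. [C=((λu. ((λz. -1) u)) -4) | E=∅ | S=∅ | K=[fun :: let q]]
4. [C=(λu. ((λz. -1) u)) | E=∅ | S=∅ | K=[arg :: fun :: let q]]
5. [C=-4 | E=∅ | S=∅ | K=[fun :: fun :: let q]]
6. [C=((λz. -1) u) | E={u↦0} | S={0↦-4} | K=[fun :: let q]]
7. [C=(λz. -1) | E={u↦0} | S={0↦-4} | K=[arg :: fun :: let q]]
8. [C=u | E={u↦0} | S={0↦-4} | K=[fun :: fun :: let q]]
9. [C=-1 | E={z↦1, u↦0} | S={0↦-4, 1↦-4} | K=[fun :: let q]]
10. [C=((λz. ((λw. z) 2)) ((λw. w) 3)) | E={u↦2} | S={0↦-4, 1↦-4, 2↦-1} | K=[let q]]
11. [C=(λz. ((λw. z) 2)) | E={u↦2} | S={0↦-4, 1↦-4, 2↦-1} | K=[arg :: let q]]
12. [C=((λw. w) 3) | E={u↦2} | S={0↦-4, 1↦-4, 2↦-1} | K=[fun :: let q]]
13. [C=(λw. w) | E={u↦2} | S={0↦-4, 1↦-4, 2↦-1} | K=[arg :: fun :: let q]]
14. [C=3 | E={u↦2} | S={0↦-4, 1↦-4, 2↦-1} | K=[fun :: fun :: let q]]
15. [C=w | E={w↦3, u↦2} | S={0↦-4, 1↦-4, 2↦-1, 3↦3} | K=[fun :: let q]]
16. [C=((λw. z) 2) | E={z↦4, u↦2} | S={0↦-4, 1↦-4, 2↦-1, 3↦3, 4↦3} | K=[let q]]
17. [C=(λw. z) | E={z↦4, u↦2} | S={0↦-4, 1↦-4, 2↦-1, 3↦3, 4↦3} | K=[arg :: let q]]
18. [C=2 | E={z↦4, u↦2} | S={0↦-4, 1↦-4, 2↦-1, 3↦3, 4↦3} | K=[fun :: let q]]
19. [C=z | E={w↦5, z↦4, u↦2} | S={0↦-4, 1↦-4, 2↦-1, 3↦3, 4↦3, 5↦2} | K=[let q]]
20. [C=q | E={q↦6} | S={0↦-4, 1↦-4, 2↦-1, 3↦3, 4↦3, 5↦2, 6↦3} | K=∅]
→ final value 3

Answer: 3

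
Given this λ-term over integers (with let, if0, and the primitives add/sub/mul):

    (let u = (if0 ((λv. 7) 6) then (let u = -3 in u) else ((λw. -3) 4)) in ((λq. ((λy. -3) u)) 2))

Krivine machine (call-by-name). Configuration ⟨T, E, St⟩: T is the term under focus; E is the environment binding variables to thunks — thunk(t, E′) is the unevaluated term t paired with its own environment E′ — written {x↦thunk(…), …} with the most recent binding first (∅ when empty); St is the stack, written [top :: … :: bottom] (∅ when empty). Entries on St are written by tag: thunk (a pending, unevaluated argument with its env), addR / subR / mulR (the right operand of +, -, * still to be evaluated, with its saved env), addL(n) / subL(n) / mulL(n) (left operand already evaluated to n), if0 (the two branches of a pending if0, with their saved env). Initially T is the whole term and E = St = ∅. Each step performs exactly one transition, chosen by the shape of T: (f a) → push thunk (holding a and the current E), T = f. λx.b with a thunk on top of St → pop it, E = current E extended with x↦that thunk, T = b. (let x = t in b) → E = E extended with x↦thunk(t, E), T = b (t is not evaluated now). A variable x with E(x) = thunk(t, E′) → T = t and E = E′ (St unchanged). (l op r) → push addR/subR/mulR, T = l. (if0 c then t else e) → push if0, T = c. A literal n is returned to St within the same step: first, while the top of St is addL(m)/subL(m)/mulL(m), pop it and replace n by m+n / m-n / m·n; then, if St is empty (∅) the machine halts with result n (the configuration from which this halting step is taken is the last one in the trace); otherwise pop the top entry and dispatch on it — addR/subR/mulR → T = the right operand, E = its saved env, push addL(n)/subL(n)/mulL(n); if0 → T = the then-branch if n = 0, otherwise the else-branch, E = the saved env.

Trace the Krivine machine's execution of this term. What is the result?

Answer: -3

Execution trace:
step 0: [T=(let u = (if0 ((λv. 7) 6) then (let u = -3 in u) else ((λw. -3) 4)) in ((λq. ((λy. -3) u)) 2)) | E=∅ | St=∅]
step 1: [T=((λq. ((λy. -3) u)) 2) | E={u↦thunk((if0 ((λv. 7) 6) then (let u = -3 in u) else ((λw. -3) 4)), ∅)} | St=∅]
step 2: [T=(λq. ((λy. -3) u)) | E={u↦thunk((if0 ((λv. 7) 6) then (let u = -3 in u) else ((λw. -3) 4)), ∅)} | St=[thunk]]
step 3: [T=((λy. -3) u) | E={q↦thunk(2, {u↦thunk((if0 ((λv. 7) 6) then (let u = -3 in u) else ((λw. -3) 4)), ∅)}), u↦thunk((if0 ((λv. 7) 6) then (let u = -3 in u) else ((λw. -3) 4)), ∅)} | St=∅]
step 4: [T=(λy. -3) | E={q↦thunk(2, {u↦thunk((if0 ((λv. 7) 6) then (let u = -3 in u) else ((λw. -3) 4)), ∅)}), u↦thunk((if0 ((λv. 7) 6) then (let u = -3 in u) else ((λw. -3) 4)), ∅)} | St=[thunk]]
step 5: [T=-3 | E={y↦thunk(u, {q↦thunk(2, {u↦thunk((if0 ((λv. 7) 6) then (let u = -3 in u) else ((λw. -3) 4)), ∅)}), u↦thunk((if0 ((λv. 7) 6) then (let u = -3 in u) else ((λw. -3) 4)), ∅)}), q↦thunk(2, {u↦thunk((if0 ((λv. 7) 6) then (let u = -3 in u) else ((λw. -3) 4)), ∅)}), u↦thunk((if0 ((λv. 7) 6) then (let u = -3 in u) else ((λw. -3) 4)), ∅)} | St=∅]
→ final value -3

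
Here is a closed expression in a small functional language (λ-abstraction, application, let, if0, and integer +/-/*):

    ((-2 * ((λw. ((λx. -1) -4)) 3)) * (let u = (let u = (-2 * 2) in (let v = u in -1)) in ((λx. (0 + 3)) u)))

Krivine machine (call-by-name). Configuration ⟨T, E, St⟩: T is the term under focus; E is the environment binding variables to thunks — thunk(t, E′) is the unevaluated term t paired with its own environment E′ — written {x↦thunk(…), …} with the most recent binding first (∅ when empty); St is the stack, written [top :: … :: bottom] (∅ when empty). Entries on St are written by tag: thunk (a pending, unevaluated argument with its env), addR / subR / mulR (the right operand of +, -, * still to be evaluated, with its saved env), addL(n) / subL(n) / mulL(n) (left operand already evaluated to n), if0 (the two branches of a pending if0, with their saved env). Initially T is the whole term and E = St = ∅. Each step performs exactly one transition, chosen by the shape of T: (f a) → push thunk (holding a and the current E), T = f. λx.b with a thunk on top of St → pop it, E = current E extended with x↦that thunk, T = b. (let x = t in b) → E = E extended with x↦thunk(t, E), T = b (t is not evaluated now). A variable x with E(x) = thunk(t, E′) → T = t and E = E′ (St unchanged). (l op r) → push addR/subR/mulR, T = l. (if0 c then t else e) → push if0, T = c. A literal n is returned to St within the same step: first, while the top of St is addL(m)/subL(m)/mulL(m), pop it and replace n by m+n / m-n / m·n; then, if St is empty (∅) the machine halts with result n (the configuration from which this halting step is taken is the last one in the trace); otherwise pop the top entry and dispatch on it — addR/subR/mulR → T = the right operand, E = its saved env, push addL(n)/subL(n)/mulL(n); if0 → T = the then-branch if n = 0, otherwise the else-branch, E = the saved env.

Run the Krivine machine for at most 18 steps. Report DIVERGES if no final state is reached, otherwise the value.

Answer: 6

Execution trace:
0. ⟨T=((-2 * ((λw. ((λx. -1) -4)) 3)) * (let u = (let u = (-2 * 2) in (let v = u in -1)) in ((λx. (0 + 3)) u))); E=∅; St=∅⟩
1. ⟨T=(-2 * ((λw. ((λx. -1) -4)) 3)); E=∅; St=[mulR]⟩
2. ⟨T=-2; E=∅; St=[mulR :: mulR]⟩
3. ⟨T=((λw. ((λx. -1) -4)) 3); E=∅; St=[mulL(-2) :: mulR]⟩
4. ⟨T=(λw. ((λx. -1) -4)); E=∅; St=[thunk :: mulL(-2) :: mulR]⟩
5. ⟨T=((λx. -1) -4); E={w↦thunk(3, ∅)}; St=[mulL(-2) :: mulR]⟩
6. ⟨T=(λx. -1); E={w↦thunk(3, ∅)}; St=[thunk :: mulL(-2) :: mulR]⟩
7. ⟨T=-1; E={x↦thunk(-4, {w↦thunk(3, ∅)}), w↦thunk(3, ∅)}; St=[mulL(-2) :: mulR]⟩
8. ⟨T=(let u = (let u = (-2 * 2) in (let v = u in -1)) in ((λx. (0 + 3)) u)); E=∅; St=[mulL(2)]⟩
9. ⟨T=((λx. (0 + 3)) u); E={u↦thunk((let u = (-2 * 2) in (let v = u in -1)), ∅)}; St=[mulL(2)]⟩
10. ⟨T=(λx. (0 + 3)); E={u↦thunk((let u = (-2 * 2) in (let v = u in -1)), ∅)}; St=[thunk :: mulL(2)]⟩
11. ⟨T=(0 + 3); E={x↦thunk(u, {u↦thunk((let u = (-2 * 2) in (let v = u in -1)), ∅)}), u↦thunk((let u = (-2 * 2) in (let v = u in -1)), ∅)}; St=[mulL(2)]⟩
12. ⟨T=0; E={x↦thunk(u, {u↦thunk((let u = (-2 * 2) in (let v = u in -1)), ∅)}), u↦thunk((let u = (-2 * 2) in (let v = u in -1)), ∅)}; St=[addR :: mulL(2)]⟩
13. ⟨T=3; E={x↦thunk(u, {u↦thunk((let u = (-2 * 2) in (let v = u in -1)), ∅)}), u↦thunk((let u = (-2 * 2) in (let v = u in -1)), ∅)}; St=[addL(0) :: mulL(2)]⟩
→ final value 6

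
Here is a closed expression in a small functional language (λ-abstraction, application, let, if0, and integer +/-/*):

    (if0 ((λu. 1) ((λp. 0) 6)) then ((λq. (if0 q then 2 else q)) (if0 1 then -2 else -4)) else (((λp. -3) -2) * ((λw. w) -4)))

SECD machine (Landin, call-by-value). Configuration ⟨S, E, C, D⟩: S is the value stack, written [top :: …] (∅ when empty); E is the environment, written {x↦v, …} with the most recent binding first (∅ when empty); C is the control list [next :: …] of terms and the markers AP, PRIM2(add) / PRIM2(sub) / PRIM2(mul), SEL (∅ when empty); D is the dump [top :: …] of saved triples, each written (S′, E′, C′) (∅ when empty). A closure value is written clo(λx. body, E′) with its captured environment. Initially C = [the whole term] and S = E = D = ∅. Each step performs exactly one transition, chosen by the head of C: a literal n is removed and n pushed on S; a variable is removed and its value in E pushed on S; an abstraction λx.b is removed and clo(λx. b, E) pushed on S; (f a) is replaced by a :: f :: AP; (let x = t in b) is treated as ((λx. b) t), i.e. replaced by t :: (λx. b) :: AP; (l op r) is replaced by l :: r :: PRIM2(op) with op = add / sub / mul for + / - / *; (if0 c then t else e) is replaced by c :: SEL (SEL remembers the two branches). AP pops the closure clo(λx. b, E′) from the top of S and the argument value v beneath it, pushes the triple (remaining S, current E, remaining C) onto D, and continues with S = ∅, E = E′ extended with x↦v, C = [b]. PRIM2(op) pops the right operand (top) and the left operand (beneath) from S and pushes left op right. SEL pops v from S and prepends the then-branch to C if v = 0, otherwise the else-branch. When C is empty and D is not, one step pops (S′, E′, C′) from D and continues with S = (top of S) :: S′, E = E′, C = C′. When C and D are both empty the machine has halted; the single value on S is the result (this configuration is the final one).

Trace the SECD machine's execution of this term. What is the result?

Answer: 12

Execution trace:
0. ⟨S=∅; E=∅; C=[(if0 ((λu. 1) ((λp. 0) 6)) then ((λq. (if0 q then 2 else q)) (if0 1 then -2 else -4)) else (((λp. -3) -2) * ((λw. w) -4)))]; D=∅⟩
1. ⟨S=∅; E=∅; C=[((λu. 1) ((λp. 0) 6)) :: SEL]; D=∅⟩
2. ⟨S=∅; E=∅; C=[((λp. 0) 6) :: (λu. 1) :: AP :: SEL]; D=∅⟩
3. ⟨S=∅; E=∅; C=[6 :: (λp. 0) :: AP :: (λu. 1) :: AP :: SEL]; D=∅⟩
4. ⟨S=[6]; E=∅; C=[(λp. 0) :: AP :: (λu. 1) :: AP :: SEL]; D=∅⟩
5. ⟨S=[clo(λp. 0, ∅) :: 6]; E=∅; C=[AP :: (λu. 1) :: AP :: SEL]; D=∅⟩
6. ⟨S=∅; E={p↦6}; C=[0]; D=[(∅, ∅, [(λu. 1) :: AP :: SEL])]⟩
7. ⟨S=[0]; E={p↦6}; C=∅; D=[(∅, ∅, [(λu. 1) :: AP :: SEL])]⟩
8. ⟨S=[0]; E=∅; C=[(λu. 1) :: AP :: SEL]; D=∅⟩
9. ⟨S=[clo(λu. 1, ∅) :: 0]; E=∅; C=[AP :: SEL]; D=∅⟩
10. ⟨S=∅; E={u↦0}; C=[1]; D=[(∅, ∅, [SEL])]⟩
11. ⟨S=[1]; E={u↦0}; C=∅; D=[(∅, ∅, [SEL])]⟩
12. ⟨S=[1]; E=∅; C=[SEL]; D=∅⟩
13. ⟨S=∅; E=∅; C=[(((λp. -3) -2) * ((λw. w) -4))]; D=∅⟩
14. ⟨S=∅; E=∅; C=[((λp. -3) -2) :: ((λw. w) -4) :: PRIM2(mul)]; D=∅⟩
15. ⟨S=∅; E=∅; C=[-2 :: (λp. -3) :: AP :: ((λw. w) -4) :: PRIM2(mul)]; D=∅⟩
16. ⟨S=[-2]; E=∅; C=[(λp. -3) :: AP :: ((λw. w) -4) :: PRIM2(mul)]; D=∅⟩
17. ⟨S=[clo(λp. -3, ∅) :: -2]; E=∅; C=[AP :: ((λw. w) -4) :: PRIM2(mul)]; D=∅⟩
18. ⟨S=∅; E={p↦-2}; C=[-3]; D=[(∅, ∅, [((λw. w) -4) :: PRIM2(mul)])]⟩
19. ⟨S=[-3]; E={p↦-2}; C=∅; D=[(∅, ∅, [((λw. w) -4) :: PRIM2(mul)])]⟩
20. ⟨S=[-3]; E=∅; C=[((λw. w) -4) :: PRIM2(mul)]; D=∅⟩
21. ⟨S=[-3]; E=∅; C=[-4 :: (λw. w) :: AP :: PRIM2(mul)]; D=∅⟩
22. ⟨S=[-4 :: -3]; E=∅; C=[(λw. w) :: AP :: PRIM2(mul)]; D=∅⟩
23. ⟨S=[clo(λw. w, ∅) :: -4 :: -3]; E=∅; C=[AP :: PRIM2(mul)]; D=∅⟩
24. ⟨S=∅; E={w↦-4}; C=[w]; D=[([-3], ∅, [PRIM2(mul)])]⟩
25. ⟨S=[-4]; E={w↦-4}; C=∅; D=[([-3], ∅, [PRIM2(mul)])]⟩
26. ⟨S=[-4 :: -3]; E=∅; C=[PRIM2(mul)]; D=∅⟩
27. ⟨S=[12]; E=∅; C=∅; D=∅⟩
→ final value 12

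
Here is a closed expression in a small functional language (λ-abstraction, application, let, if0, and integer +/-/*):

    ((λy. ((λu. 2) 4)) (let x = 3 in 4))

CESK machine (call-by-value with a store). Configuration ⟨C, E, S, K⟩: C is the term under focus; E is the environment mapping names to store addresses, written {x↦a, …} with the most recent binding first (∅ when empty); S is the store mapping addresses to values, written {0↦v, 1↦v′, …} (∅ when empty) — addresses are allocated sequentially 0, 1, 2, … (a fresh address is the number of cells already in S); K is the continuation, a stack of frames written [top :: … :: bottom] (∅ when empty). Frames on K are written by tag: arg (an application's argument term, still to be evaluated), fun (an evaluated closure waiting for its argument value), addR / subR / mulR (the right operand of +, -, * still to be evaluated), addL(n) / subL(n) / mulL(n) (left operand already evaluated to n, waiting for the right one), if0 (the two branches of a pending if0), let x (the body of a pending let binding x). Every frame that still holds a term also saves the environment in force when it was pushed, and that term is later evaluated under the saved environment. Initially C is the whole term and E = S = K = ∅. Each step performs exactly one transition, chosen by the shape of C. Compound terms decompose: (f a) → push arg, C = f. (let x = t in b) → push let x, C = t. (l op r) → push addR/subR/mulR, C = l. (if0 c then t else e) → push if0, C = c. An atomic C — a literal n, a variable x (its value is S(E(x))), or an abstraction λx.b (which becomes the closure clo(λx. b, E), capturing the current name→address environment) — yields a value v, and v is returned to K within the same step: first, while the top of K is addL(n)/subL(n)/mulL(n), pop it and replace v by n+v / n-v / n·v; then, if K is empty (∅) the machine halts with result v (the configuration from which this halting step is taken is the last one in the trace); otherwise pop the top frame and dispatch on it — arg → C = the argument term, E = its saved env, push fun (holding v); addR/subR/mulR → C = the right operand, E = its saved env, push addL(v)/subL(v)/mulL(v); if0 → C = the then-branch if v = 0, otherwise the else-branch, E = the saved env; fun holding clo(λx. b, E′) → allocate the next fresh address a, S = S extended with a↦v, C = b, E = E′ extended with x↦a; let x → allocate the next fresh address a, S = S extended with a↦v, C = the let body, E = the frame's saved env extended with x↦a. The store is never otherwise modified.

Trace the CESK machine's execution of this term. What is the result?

Answer: 2

Machine steps:
step 0: ⟨C=((λy. ((λu. 2) 4)) (let x = 3 in 4)); E=∅; S=∅; K=∅⟩
step 1: ⟨C=(λy. ((λu. 2) 4)); E=∅; S=∅; K=[arg]⟩
step 2: ⟨C=(let x = 3 in 4); E=∅; S=∅; K=[fun]⟩
step 3: ⟨C=3; E=∅; S=∅; K=[let x :: fun]⟩
step 4: ⟨C=4; E={x↦0}; S={0↦3}; K=[fun]⟩
step 5: ⟨C=((λu. 2) 4); E={y↦1}; S={0↦3, 1↦4}; K=∅⟩
step 6: ⟨C=(λu. 2); E={y↦1}; S={0↦3, 1↦4}; K=[arg]⟩
step 7: ⟨C=4; E={y↦1}; S={0↦3, 1↦4}; K=[fun]⟩
step 8: ⟨C=2; E={u↦2, y↦1}; S={0↦3, 1↦4, 2↦4}; K=∅⟩
→ final value 2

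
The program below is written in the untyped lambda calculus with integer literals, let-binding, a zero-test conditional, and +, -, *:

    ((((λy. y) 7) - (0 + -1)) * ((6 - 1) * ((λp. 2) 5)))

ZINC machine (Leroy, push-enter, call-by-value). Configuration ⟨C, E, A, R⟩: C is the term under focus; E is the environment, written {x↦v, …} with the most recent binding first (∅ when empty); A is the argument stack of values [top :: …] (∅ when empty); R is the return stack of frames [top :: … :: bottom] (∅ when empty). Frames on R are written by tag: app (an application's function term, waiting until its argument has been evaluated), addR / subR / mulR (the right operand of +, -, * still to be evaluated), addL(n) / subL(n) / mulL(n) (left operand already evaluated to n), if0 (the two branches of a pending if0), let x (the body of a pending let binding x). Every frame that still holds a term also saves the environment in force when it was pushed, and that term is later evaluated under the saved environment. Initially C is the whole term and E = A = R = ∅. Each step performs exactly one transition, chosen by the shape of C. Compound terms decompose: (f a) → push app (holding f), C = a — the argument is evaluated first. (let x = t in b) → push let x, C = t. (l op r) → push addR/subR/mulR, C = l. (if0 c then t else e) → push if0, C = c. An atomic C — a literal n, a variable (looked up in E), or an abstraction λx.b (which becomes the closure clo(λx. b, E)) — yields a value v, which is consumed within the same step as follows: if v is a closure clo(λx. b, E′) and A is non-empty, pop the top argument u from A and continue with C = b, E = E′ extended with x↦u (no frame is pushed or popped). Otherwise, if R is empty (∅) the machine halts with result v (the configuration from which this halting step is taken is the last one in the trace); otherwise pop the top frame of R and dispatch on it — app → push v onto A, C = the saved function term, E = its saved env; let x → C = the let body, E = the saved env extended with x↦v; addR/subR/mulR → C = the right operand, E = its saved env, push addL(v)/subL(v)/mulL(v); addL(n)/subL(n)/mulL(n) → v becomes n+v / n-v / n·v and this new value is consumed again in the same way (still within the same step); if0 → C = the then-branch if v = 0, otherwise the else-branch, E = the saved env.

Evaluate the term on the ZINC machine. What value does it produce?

Answer: 80

Derivation:
0. <C=((((λy. y) 7) - (0 + -1)) * ((6 - 1) * ((λp. 2) 5))), E=∅, A=∅, R=∅>
1. <C=(((λy. y) 7) - (0 + -1)), E=∅, A=∅, R=[mulR]>
2. <C=((λy. y) 7), E=∅, A=∅, R=[subR :: mulR]>
3. <C=7, E=∅, A=∅, R=[app :: subR :: mulR]>
4. <C=(λy. y), E=∅, A=[7], R=[subR :: mulR]>
5. <C=y, E={y↦7}, A=∅, R=[subR :: mulR]>
6. <C=(0 + -1), E=∅, A=∅, R=[subL(7) :: mulR]>
7. <C=0, E=∅, A=∅, R=[addR :: subL(7) :: mulR]>
8. <C=-1, E=∅, A=∅, R=[addL(0) :: subL(7) :: mulR]>
9. <C=((6 - 1) * ((λp. 2) 5)), E=∅, A=∅, R=[mulL(8)]>
10. <C=(6 - 1), E=∅, A=∅, R=[mulR :: mulL(8)]>
11. <C=6, E=∅, A=∅, R=[subR :: mulR :: mulL(8)]>
12. <C=1, E=∅, A=∅, R=[subL(6) :: mulR :: mulL(8)]>
13. <C=((λp. 2) 5), E=∅, A=∅, R=[mulL(5) :: mulL(8)]>
14. <C=5, E=∅, A=∅, R=[app :: mulL(5) :: mulL(8)]>
15. <C=(λp. 2), E=∅, A=[5], R=[mulL(5) :: mulL(8)]>
16. <C=2, E={p↦5}, A=∅, R=[mulL(5) :: mulL(8)]>
→ final value 80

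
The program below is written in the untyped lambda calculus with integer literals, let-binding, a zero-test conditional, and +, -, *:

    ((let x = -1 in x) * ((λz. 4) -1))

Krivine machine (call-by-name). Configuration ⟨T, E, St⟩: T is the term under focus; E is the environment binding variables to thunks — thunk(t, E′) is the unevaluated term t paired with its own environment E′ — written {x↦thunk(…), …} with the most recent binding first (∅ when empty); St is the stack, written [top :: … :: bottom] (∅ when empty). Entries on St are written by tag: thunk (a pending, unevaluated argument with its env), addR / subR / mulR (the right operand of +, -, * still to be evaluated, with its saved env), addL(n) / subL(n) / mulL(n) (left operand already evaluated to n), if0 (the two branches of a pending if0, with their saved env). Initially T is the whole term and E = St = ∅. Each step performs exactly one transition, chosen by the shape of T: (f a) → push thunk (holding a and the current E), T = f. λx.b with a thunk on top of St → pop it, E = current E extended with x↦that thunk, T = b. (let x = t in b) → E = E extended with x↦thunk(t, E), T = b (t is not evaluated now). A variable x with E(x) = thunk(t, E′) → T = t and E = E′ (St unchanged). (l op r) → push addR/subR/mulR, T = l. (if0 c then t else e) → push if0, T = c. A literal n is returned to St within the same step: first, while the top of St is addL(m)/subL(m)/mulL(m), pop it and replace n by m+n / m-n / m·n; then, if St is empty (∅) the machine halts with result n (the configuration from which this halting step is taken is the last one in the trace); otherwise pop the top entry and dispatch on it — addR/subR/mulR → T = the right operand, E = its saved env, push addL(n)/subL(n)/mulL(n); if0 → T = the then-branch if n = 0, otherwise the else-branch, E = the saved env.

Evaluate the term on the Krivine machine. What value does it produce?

0. [T=((let x = -1 in x) * ((λz. 4) -1)) | E=∅ | St=∅]
1. [T=(let x = -1 in x) | E=∅ | St=[mulR]]
2. [T=x | E={x↦thunk(-1, ∅)} | St=[mulR]]
3. [T=-1 | E=∅ | St=[mulR]]
4. [T=((λz. 4) -1) | E=∅ | St=[mulL(-1)]]
5. [T=(λz. 4) | E=∅ | St=[thunk :: mulL(-1)]]
6. [T=4 | E={z↦thunk(-1, ∅)} | St=[mulL(-1)]]
→ final value -4

Answer: -4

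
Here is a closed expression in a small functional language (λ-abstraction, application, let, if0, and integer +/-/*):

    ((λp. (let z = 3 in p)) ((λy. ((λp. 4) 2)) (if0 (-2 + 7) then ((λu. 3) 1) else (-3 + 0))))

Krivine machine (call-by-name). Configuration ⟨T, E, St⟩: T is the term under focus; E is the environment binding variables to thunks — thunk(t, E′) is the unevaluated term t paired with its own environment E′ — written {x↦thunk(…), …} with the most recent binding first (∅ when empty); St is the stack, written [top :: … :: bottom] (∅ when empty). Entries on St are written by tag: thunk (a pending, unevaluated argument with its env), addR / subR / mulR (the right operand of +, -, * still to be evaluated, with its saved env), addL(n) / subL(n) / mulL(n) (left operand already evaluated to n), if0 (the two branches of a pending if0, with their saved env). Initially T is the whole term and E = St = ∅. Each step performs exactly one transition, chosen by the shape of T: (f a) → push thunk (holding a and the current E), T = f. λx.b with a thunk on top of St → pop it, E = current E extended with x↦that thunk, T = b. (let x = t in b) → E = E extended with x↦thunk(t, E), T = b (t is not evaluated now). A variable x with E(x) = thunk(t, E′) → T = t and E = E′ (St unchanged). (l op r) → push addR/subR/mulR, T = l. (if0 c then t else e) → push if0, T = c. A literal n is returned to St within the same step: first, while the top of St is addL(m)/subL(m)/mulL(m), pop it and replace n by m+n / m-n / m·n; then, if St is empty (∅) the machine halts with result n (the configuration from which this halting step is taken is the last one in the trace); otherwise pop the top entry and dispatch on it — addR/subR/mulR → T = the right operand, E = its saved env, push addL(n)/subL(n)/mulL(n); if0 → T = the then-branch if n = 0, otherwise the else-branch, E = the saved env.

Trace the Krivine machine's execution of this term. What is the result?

0. ⟨T=((λp. (let z = 3 in p)) ((λy. ((λp. 4) 2)) (if0 (-2 + 7) then ((λu. 3) 1) else (-3 + 0)))); E=∅; St=∅⟩
1. ⟨T=(λp. (let z = 3 in p)); E=∅; St=[thunk]⟩
2. ⟨T=(let z = 3 in p); E={p↦thunk(((λy. ((λp. 4) 2)) (if0 (-2 + 7) then ((λu. 3) 1) else (-3 + 0))), ∅)}; St=∅⟩
3. ⟨T=p; E={z↦thunk(3, {p↦thunk(((λy. ((λp. 4) 2)) (if0 (-2 + 7) then ((λu. 3) 1) else (-3 + 0))), ∅)}), p↦thunk(((λy. ((λp. 4) 2)) (if0 (-2 + 7) then ((λu. 3) 1) else (-3 + 0))), ∅)}; St=∅⟩
4. ⟨T=((λy. ((λp. 4) 2)) (if0 (-2 + 7) then ((λu. 3) 1) else (-3 + 0))); E=∅; St=∅⟩
5. ⟨T=(λy. ((λp. 4) 2)); E=∅; St=[thunk]⟩
6. ⟨T=((λp. 4) 2); E={y↦thunk((if0 (-2 + 7) then ((λu. 3) 1) else (-3 + 0)), ∅)}; St=∅⟩
7. ⟨T=(λp. 4); E={y↦thunk((if0 (-2 + 7) then ((λu. 3) 1) else (-3 + 0)), ∅)}; St=[thunk]⟩
8. ⟨T=4; E={p↦thunk(2, {y↦thunk((if0 (-2 + 7) then ((λu. 3) 1) else (-3 + 0)), ∅)}), y↦thunk((if0 (-2 + 7) then ((λu. 3) 1) else (-3 + 0)), ∅)}; St=∅⟩
→ final value 4

Answer: 4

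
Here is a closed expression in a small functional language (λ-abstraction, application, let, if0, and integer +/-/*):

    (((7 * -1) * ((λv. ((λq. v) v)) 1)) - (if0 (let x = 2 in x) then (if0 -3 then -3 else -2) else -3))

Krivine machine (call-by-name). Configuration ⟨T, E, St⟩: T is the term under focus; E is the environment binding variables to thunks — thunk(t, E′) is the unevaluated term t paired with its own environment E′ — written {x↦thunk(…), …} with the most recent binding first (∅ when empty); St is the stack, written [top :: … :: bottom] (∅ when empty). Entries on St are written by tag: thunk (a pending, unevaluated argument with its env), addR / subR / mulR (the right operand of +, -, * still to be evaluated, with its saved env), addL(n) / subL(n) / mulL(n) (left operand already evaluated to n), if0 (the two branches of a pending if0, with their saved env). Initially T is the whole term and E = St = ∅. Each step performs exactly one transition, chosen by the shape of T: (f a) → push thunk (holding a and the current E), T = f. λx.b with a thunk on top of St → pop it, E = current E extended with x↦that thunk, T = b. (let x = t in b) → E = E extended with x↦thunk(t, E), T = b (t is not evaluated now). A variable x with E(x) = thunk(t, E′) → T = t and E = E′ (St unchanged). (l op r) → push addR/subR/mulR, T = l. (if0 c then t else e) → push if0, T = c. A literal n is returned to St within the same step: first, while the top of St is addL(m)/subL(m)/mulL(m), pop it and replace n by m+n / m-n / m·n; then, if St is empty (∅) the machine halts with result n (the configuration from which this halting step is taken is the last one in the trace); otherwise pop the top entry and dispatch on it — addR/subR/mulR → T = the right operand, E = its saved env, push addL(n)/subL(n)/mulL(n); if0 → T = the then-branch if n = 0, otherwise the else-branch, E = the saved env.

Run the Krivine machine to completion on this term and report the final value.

step 0: [T=(((7 * -1) * ((λv. ((λq. v) v)) 1)) - (if0 (let x = 2 in x) then (if0 -3 then -3 else -2) else -3)) | E=∅ | St=∅]
step 1: [T=((7 * -1) * ((λv. ((λq. v) v)) 1)) | E=∅ | St=[subR]]
step 2: [T=(7 * -1) | E=∅ | St=[mulR :: subR]]
step 3: [T=7 | E=∅ | St=[mulR :: mulR :: subR]]
step 4: [T=-1 | E=∅ | St=[mulL(7) :: mulR :: subR]]
step 5: [T=((λv. ((λq. v) v)) 1) | E=∅ | St=[mulL(-7) :: subR]]
step 6: [T=(λv. ((λq. v) v)) | E=∅ | St=[thunk :: mulL(-7) :: subR]]
step 7: [T=((λq. v) v) | E={v↦thunk(1, ∅)} | St=[mulL(-7) :: subR]]
step 8: [T=(λq. v) | E={v↦thunk(1, ∅)} | St=[thunk :: mulL(-7) :: subR]]
step 9: [T=v | E={q↦thunk(v, {v↦thunk(1, ∅)}), v↦thunk(1, ∅)} | St=[mulL(-7) :: subR]]
step 10: [T=1 | E=∅ | St=[mulL(-7) :: subR]]
step 11: [T=(if0 (let x = 2 in x) then (if0 -3 then -3 else -2) else -3) | E=∅ | St=[subL(-7)]]
step 12: [T=(let x = 2 in x) | E=∅ | St=[if0 :: subL(-7)]]
step 13: [T=x | E={x↦thunk(2, ∅)} | St=[if0 :: subL(-7)]]
step 14: [T=2 | E=∅ | St=[if0 :: subL(-7)]]
step 15: [T=-3 | E=∅ | St=[subL(-7)]]
→ final value -4

Answer: -4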